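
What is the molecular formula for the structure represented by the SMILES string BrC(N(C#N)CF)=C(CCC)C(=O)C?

Heavy atoms from the SMILES: 1 Br, 9 C, 1 F, 2 N, 1 O.
Implicit hydrogens by atom environment:
  4 × C: no H
  3 × C: 2 H each → 6
  2 × C: 3 H each → 6
  2 × N: no H
  1 × Br: no H
  1 × F: no H
  1 × O: no H
  Total hydrogens = 12.
Molecular formula: C9H12BrFN2O

C9H12BrFN2O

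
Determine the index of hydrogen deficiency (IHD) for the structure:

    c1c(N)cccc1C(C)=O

Molecular formula from the SMILES: C8H9NO.
DoU = (2C + 2 + N − H − X)/2 = (2·8 + 2 + 1 − 9 − 0)/2 = 10/2 = 5.
(Structurally: 1 ring(s) + 4 π bond(s) = 5.)

5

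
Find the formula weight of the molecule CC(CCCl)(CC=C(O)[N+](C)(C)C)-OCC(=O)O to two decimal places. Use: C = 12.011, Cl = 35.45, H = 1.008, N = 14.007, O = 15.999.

280.77

Molecular formula: C12H23ClNO4+.
M = 12×12.011 + 1×35.45 + 23×1.008 + 1×14.007 + 4×15.999 = 280.77 g/mol.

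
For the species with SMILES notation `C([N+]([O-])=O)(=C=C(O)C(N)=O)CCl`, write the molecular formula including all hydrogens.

Heavy atoms from the SMILES: 5 C, 1 Cl, 2 N, 4 O.
Implicit hydrogens by atom environment:
  4 × C: no H
  2 × O: no H
  1 × C: 2 H
  1 × Cl: no H
  1 × N: 2 H
  1 × N (charge +1): no H
  1 × O: 1 H
  1 × O (charge -1): no H
  Total hydrogens = 5.
Molecular formula: C5H5ClN2O4

C5H5ClN2O4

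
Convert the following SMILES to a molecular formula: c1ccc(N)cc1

C6H7N

Heavy atoms from the SMILES: 6 C, 1 N.
Implicit hydrogens by atom environment:
  5 × C (aromatic): 1 H each → 5
  1 × C (aromatic): no H
  1 × N: 2 H
  Total hydrogens = 7.
Molecular formula: C6H7N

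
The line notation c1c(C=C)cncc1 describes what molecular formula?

Heavy atoms from the SMILES: 7 C, 1 N.
Implicit hydrogens by atom environment:
  4 × C (aromatic): 1 H each → 4
  1 × C: 2 H
  1 × C: 1 H
  1 × C (aromatic): no H
  1 × N (aromatic): no H
  Total hydrogens = 7.
Molecular formula: C7H7N

C7H7N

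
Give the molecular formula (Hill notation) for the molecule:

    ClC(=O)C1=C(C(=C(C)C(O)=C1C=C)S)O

C10H9ClO3S

Heavy atoms from the SMILES: 10 C, 1 Cl, 3 O, 1 S.
Implicit hydrogens by atom environment:
  6 × C (aromatic): no H
  2 × O: 1 H each → 2
  1 × C: 3 H
  1 × C: 2 H
  1 × C: 1 H
  1 × C: no H
  1 × Cl: no H
  1 × O: no H
  1 × S: 1 H
  Total hydrogens = 9.
Molecular formula: C10H9ClO3S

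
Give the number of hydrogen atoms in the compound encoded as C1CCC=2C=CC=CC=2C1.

12

Hydrogens are implicit in SMILES; fill each atom to its normal valence:
  4 × C: 2 H each → 8
  4 × C (aromatic): 1 H each → 4
  2 × C (aromatic): no H
  Total hydrogens = 12.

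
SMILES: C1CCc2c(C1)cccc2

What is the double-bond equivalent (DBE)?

Molecular formula from the SMILES: C10H12.
DoU = (2C + 2 + N − H − X)/2 = (2·10 + 2 + 0 − 12 − 0)/2 = 10/2 = 5.
(Structurally: 2 ring(s) + 3 π bond(s) = 5.)

5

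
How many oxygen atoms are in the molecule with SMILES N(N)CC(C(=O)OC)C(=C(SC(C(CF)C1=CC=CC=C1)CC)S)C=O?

3

The symbol for oxygen appears 3 times in the SMILES.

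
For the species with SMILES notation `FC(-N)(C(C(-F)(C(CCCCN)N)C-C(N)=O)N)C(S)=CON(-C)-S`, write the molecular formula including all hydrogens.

C13H28F2N6O2S2

Heavy atoms from the SMILES: 13 C, 2 F, 6 N, 2 O, 2 S.
Implicit hydrogens by atom environment:
  5 × C: 2 H each → 10
  5 × N: 2 H each → 10
  4 × C: no H
  3 × C: 1 H each → 3
  2 × F: no H
  2 × O: no H
  2 × S: 1 H each → 2
  1 × C: 3 H
  1 × N: no H
  Total hydrogens = 28.
Molecular formula: C13H28F2N6O2S2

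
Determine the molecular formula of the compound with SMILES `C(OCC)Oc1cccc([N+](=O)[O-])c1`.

Heavy atoms from the SMILES: 9 C, 1 N, 4 O.
Implicit hydrogens by atom environment:
  4 × C (aromatic): 1 H each → 4
  3 × O: no H
  2 × C: 2 H each → 4
  2 × C (aromatic): no H
  1 × C: 3 H
  1 × N (charge +1): no H
  1 × O (charge -1): no H
  Total hydrogens = 11.
Molecular formula: C9H11NO4

C9H11NO4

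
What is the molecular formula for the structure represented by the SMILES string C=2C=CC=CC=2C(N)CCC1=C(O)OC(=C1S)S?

C13H15NO2S2

Heavy atoms from the SMILES: 13 C, 1 N, 2 O, 2 S.
Implicit hydrogens by atom environment:
  5 × C (aromatic): 1 H each → 5
  5 × C (aromatic): no H
  2 × C: 2 H each → 4
  2 × S: 1 H each → 2
  1 × C: 1 H
  1 × N: 2 H
  1 × O: 1 H
  1 × O (aromatic): no H
  Total hydrogens = 15.
Molecular formula: C13H15NO2S2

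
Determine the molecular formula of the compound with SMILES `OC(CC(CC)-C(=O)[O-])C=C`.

Heavy atoms from the SMILES: 8 C, 3 O.
Implicit hydrogens by atom environment:
  3 × C: 2 H each → 6
  3 × C: 1 H each → 3
  1 × C: 3 H
  1 × C: no H
  1 × O: 1 H
  1 × O: no H
  1 × O (charge -1): no H
  Total hydrogens = 13.
Net charge -1.
Molecular formula: C8H13O3-

C8H13O3-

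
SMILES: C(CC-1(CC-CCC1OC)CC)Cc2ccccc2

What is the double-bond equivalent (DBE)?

Molecular formula from the SMILES: C18H28O.
DoU = (2C + 2 + N − H − X)/2 = (2·18 + 2 + 0 − 28 − 0)/2 = 10/2 = 5.
(Structurally: 2 ring(s) + 3 π bond(s) = 5.)

5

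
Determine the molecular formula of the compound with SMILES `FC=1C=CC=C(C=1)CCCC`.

C10H13F

Heavy atoms from the SMILES: 10 C, 1 F.
Implicit hydrogens by atom environment:
  4 × C (aromatic): 1 H each → 4
  3 × C: 2 H each → 6
  2 × C (aromatic): no H
  1 × C: 3 H
  1 × F: no H
  Total hydrogens = 13.
Molecular formula: C10H13F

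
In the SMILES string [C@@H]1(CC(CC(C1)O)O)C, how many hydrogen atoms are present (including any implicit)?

Hydrogens are implicit in SMILES; fill each atom to its normal valence:
  3 × C: 2 H each → 6
  3 × C: 1 H each → 3
  2 × O: 1 H each → 2
  1 × C: 3 H
  Total hydrogens = 14.

14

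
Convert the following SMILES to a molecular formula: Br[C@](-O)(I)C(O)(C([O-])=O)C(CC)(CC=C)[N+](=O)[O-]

Heavy atoms from the SMILES: 1 Br, 9 C, 1 I, 1 N, 6 O.
Implicit hydrogens by atom environment:
  4 × C: no H
  3 × C: 2 H each → 6
  2 × O: 1 H each → 2
  2 × O: no H
  2 × O (charge -1): no H
  1 × Br: no H
  1 × C: 3 H
  1 × C: 1 H
  1 × I: no H
  1 × N (charge +1): no H
  Total hydrogens = 12.
Net charge -1.
Molecular formula: C9H12BrINO6-

C9H12BrINO6-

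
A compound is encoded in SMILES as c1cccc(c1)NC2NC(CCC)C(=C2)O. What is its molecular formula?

Heavy atoms from the SMILES: 13 C, 2 N, 1 O.
Implicit hydrogens by atom environment:
  5 × C (aromatic): 1 H each → 5
  3 × C: 1 H each → 3
  2 × C: 2 H each → 4
  2 × N: 1 H each → 2
  1 × C: 3 H
  1 × C: no H
  1 × C (aromatic): no H
  1 × O: 1 H
  Total hydrogens = 18.
Molecular formula: C13H18N2O

C13H18N2O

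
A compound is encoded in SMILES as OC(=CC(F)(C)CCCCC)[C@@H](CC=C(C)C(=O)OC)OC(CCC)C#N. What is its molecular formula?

Heavy atoms from the SMILES: 21 C, 1 F, 1 N, 4 O.
Implicit hydrogens by atom environment:
  7 × C: 2 H each → 14
  5 × C: 3 H each → 15
  5 × C: no H
  4 × C: 1 H each → 4
  3 × O: no H
  1 × F: no H
  1 × N: no H
  1 × O: 1 H
  Total hydrogens = 34.
Molecular formula: C21H34FNO4

C21H34FNO4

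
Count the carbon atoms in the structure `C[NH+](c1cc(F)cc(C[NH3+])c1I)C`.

The symbol for carbon appears 9 times in the SMILES. Lowercase c denotes aromatic carbon and counts toward C.

9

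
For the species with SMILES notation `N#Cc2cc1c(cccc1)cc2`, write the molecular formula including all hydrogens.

C11H7N

Heavy atoms from the SMILES: 11 C, 1 N.
Implicit hydrogens by atom environment:
  7 × C (aromatic): 1 H each → 7
  3 × C (aromatic): no H
  1 × C: no H
  1 × N: no H
  Total hydrogens = 7.
Molecular formula: C11H7N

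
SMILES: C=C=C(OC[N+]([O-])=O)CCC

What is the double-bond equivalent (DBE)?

Molecular formula from the SMILES: C7H11NO3.
DoU = (2C + 2 + N − H − X)/2 = (2·7 + 2 + 1 − 11 − 0)/2 = 6/2 = 3.
(Structurally: 0 ring(s) + 3 π bond(s) = 3.)

3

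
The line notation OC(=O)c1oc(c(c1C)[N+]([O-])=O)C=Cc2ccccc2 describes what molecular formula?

Heavy atoms from the SMILES: 14 C, 1 N, 5 O.
Implicit hydrogens by atom environment:
  5 × C (aromatic): 1 H each → 5
  5 × C (aromatic): no H
  2 × C: 1 H each → 2
  2 × O: no H
  1 × C: 3 H
  1 × C: no H
  1 × N (charge +1): no H
  1 × O: 1 H
  1 × O (aromatic): no H
  1 × O (charge -1): no H
  Total hydrogens = 11.
Molecular formula: C14H11NO5

C14H11NO5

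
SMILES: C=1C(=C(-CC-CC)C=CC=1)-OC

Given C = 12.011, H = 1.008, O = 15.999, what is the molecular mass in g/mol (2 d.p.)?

Molecular formula: C11H16O.
M = 11×12.011 + 16×1.008 + 1×15.999 = 164.25 g/mol.

164.25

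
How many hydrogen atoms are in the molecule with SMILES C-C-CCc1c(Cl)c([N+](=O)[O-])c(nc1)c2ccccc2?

Hydrogens are implicit in SMILES; fill each atom to its normal valence:
  6 × C (aromatic): 1 H each → 6
  5 × C (aromatic): no H
  3 × C: 2 H each → 6
  1 × C: 3 H
  1 × Cl: no H
  1 × N (aromatic): no H
  1 × N (charge +1): no H
  1 × O: no H
  1 × O (charge -1): no H
  Total hydrogens = 15.

15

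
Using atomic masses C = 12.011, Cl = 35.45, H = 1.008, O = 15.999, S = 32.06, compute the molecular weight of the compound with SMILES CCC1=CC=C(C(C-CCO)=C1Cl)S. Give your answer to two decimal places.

230.75

Molecular formula: C11H15ClOS.
M = 11×12.011 + 1×35.45 + 15×1.008 + 1×15.999 + 1×32.06 = 230.75 g/mol.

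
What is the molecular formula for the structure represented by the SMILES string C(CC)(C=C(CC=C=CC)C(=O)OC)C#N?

Heavy atoms from the SMILES: 13 C, 1 N, 2 O.
Implicit hydrogens by atom environment:
  4 × C: 1 H each → 4
  4 × C: no H
  3 × C: 3 H each → 9
  2 × C: 2 H each → 4
  2 × O: no H
  1 × N: no H
  Total hydrogens = 17.
Molecular formula: C13H17NO2

C13H17NO2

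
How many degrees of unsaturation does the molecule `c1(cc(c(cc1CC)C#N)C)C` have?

Molecular formula from the SMILES: C11H13N.
DoU = (2C + 2 + N − H − X)/2 = (2·11 + 2 + 1 − 13 − 0)/2 = 12/2 = 6.
(Structurally: 1 ring(s) + 5 π bond(s) = 6.)

6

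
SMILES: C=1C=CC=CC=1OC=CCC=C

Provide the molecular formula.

C11H12O

Heavy atoms from the SMILES: 11 C, 1 O.
Implicit hydrogens by atom environment:
  5 × C (aromatic): 1 H each → 5
  3 × C: 1 H each → 3
  2 × C: 2 H each → 4
  1 × C (aromatic): no H
  1 × O: no H
  Total hydrogens = 12.
Molecular formula: C11H12O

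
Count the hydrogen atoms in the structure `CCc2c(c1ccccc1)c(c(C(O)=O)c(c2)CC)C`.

20

Hydrogens are implicit in SMILES; fill each atom to its normal valence:
  6 × C (aromatic): 1 H each → 6
  6 × C (aromatic): no H
  3 × C: 3 H each → 9
  2 × C: 2 H each → 4
  1 × C: no H
  1 × O: 1 H
  1 × O: no H
  Total hydrogens = 20.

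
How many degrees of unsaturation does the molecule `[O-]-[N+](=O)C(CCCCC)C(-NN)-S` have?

1

Molecular formula from the SMILES: C7H17N3O2S.
DoU = (2C + 2 + N − H − X)/2 = (2·7 + 2 + 3 − 17 − 0)/2 = 2/2 = 1.
(Structurally: 0 ring(s) + 1 π bond(s) = 1.)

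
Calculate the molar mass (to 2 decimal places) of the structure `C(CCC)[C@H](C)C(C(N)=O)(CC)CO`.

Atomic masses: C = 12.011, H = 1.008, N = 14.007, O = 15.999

201.31

Molecular formula: C11H23NO2.
M = 11×12.011 + 23×1.008 + 1×14.007 + 2×15.999 = 201.31 g/mol.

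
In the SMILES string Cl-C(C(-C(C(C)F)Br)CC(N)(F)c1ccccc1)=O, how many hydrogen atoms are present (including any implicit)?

Hydrogens are implicit in SMILES; fill each atom to its normal valence:
  5 × C (aromatic): 1 H each → 5
  3 × C: 1 H each → 3
  2 × C: no H
  2 × F: no H
  1 × Br: no H
  1 × C: 3 H
  1 × C: 2 H
  1 × C (aromatic): no H
  1 × Cl: no H
  1 × N: 2 H
  1 × O: no H
  Total hydrogens = 15.

15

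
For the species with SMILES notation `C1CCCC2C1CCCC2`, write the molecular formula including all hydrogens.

Heavy atoms from the SMILES: 10 C.
Implicit hydrogens by atom environment:
  8 × C: 2 H each → 16
  2 × C: 1 H each → 2
  Total hydrogens = 18.
Molecular formula: C10H18

C10H18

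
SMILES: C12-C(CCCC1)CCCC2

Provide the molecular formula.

C10H18

Heavy atoms from the SMILES: 10 C.
Implicit hydrogens by atom environment:
  8 × C: 2 H each → 16
  2 × C: 1 H each → 2
  Total hydrogens = 18.
Molecular formula: C10H18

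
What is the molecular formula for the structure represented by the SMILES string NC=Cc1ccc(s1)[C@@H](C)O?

C8H11NOS

Heavy atoms from the SMILES: 8 C, 1 N, 1 O, 1 S.
Implicit hydrogens by atom environment:
  3 × C: 1 H each → 3
  2 × C (aromatic): 1 H each → 2
  2 × C (aromatic): no H
  1 × C: 3 H
  1 × N: 2 H
  1 × O: 1 H
  1 × S (aromatic): no H
  Total hydrogens = 11.
Molecular formula: C8H11NOS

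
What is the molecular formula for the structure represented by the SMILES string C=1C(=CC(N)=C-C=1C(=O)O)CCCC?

Heavy atoms from the SMILES: 11 C, 1 N, 2 O.
Implicit hydrogens by atom environment:
  3 × C: 2 H each → 6
  3 × C (aromatic): 1 H each → 3
  3 × C (aromatic): no H
  1 × C: 3 H
  1 × C: no H
  1 × N: 2 H
  1 × O: 1 H
  1 × O: no H
  Total hydrogens = 15.
Molecular formula: C11H15NO2

C11H15NO2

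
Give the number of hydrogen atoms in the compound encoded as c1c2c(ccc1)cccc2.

8

Hydrogens are implicit in SMILES; fill each atom to its normal valence:
  8 × C (aromatic): 1 H each → 8
  2 × C (aromatic): no H
  Total hydrogens = 8.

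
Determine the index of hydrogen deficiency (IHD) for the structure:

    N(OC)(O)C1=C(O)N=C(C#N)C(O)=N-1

6

Molecular formula from the SMILES: C6H6N4O4.
DoU = (2C + 2 + N − H − X)/2 = (2·6 + 2 + 4 − 6 − 0)/2 = 12/2 = 6.
(Structurally: 1 ring(s) + 5 π bond(s) = 6.)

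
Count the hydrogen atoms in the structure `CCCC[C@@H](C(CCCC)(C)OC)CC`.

Hydrogens are implicit in SMILES; fill each atom to its normal valence:
  7 × C: 2 H each → 14
  5 × C: 3 H each → 15
  1 × C: 1 H
  1 × C: no H
  1 × O: no H
  Total hydrogens = 30.

30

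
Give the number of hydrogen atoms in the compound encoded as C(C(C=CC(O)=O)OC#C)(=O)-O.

Hydrogens are implicit in SMILES; fill each atom to its normal valence:
  4 × C: 1 H each → 4
  3 × C: no H
  3 × O: no H
  2 × O: 1 H each → 2
  Total hydrogens = 6.

6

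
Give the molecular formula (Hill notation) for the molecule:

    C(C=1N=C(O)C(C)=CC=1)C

Heavy atoms from the SMILES: 8 C, 1 N, 1 O.
Implicit hydrogens by atom environment:
  3 × C (aromatic): no H
  2 × C: 3 H each → 6
  2 × C (aromatic): 1 H each → 2
  1 × C: 2 H
  1 × N (aromatic): no H
  1 × O: 1 H
  Total hydrogens = 11.
Molecular formula: C8H11NO

C8H11NO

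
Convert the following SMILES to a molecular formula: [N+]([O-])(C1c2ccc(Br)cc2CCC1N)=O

Heavy atoms from the SMILES: 1 Br, 10 C, 2 N, 2 O.
Implicit hydrogens by atom environment:
  3 × C (aromatic): 1 H each → 3
  3 × C (aromatic): no H
  2 × C: 2 H each → 4
  2 × C: 1 H each → 2
  1 × Br: no H
  1 × N: 2 H
  1 × N (charge +1): no H
  1 × O: no H
  1 × O (charge -1): no H
  Total hydrogens = 11.
Molecular formula: C10H11BrN2O2

C10H11BrN2O2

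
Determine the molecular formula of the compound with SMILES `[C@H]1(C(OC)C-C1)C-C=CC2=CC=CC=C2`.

Heavy atoms from the SMILES: 14 C, 1 O.
Implicit hydrogens by atom environment:
  5 × C (aromatic): 1 H each → 5
  4 × C: 1 H each → 4
  3 × C: 2 H each → 6
  1 × C: 3 H
  1 × C (aromatic): no H
  1 × O: no H
  Total hydrogens = 18.
Molecular formula: C14H18O

C14H18O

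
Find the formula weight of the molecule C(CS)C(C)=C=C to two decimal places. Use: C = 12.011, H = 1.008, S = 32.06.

Molecular formula: C6H10S.
M = 6×12.011 + 10×1.008 + 1×32.06 = 114.21 g/mol.

114.21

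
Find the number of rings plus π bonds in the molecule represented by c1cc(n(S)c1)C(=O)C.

4

Molecular formula from the SMILES: C6H7NOS.
DoU = (2C + 2 + N − H − X)/2 = (2·6 + 2 + 1 − 7 − 0)/2 = 8/2 = 4.
(Structurally: 1 ring(s) + 3 π bond(s) = 4.)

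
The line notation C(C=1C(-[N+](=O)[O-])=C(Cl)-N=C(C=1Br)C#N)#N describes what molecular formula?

Heavy atoms from the SMILES: 1 Br, 7 C, 1 Cl, 4 N, 2 O.
Implicit hydrogens by atom environment:
  5 × C (aromatic): no H
  2 × C: no H
  2 × N: no H
  1 × Br: no H
  1 × Cl: no H
  1 × N (aromatic): no H
  1 × N (charge +1): no H
  1 × O: no H
  1 × O (charge -1): no H
  Total hydrogens = 0.
Molecular formula: C7BrClN4O2

C7BrClN4O2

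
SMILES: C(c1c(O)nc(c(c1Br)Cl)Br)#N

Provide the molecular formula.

C6HBr2ClN2O

Heavy atoms from the SMILES: 2 Br, 6 C, 1 Cl, 2 N, 1 O.
Implicit hydrogens by atom environment:
  5 × C (aromatic): no H
  2 × Br: no H
  1 × C: no H
  1 × Cl: no H
  1 × N (aromatic): no H
  1 × N: no H
  1 × O: 1 H
  Total hydrogens = 1.
Molecular formula: C6HBr2ClN2O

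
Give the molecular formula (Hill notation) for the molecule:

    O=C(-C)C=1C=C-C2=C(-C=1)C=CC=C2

Heavy atoms from the SMILES: 12 C, 1 O.
Implicit hydrogens by atom environment:
  7 × C (aromatic): 1 H each → 7
  3 × C (aromatic): no H
  1 × C: 3 H
  1 × C: no H
  1 × O: no H
  Total hydrogens = 10.
Molecular formula: C12H10O

C12H10O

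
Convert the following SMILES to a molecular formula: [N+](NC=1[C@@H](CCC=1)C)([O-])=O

Heavy atoms from the SMILES: 6 C, 2 N, 2 O.
Implicit hydrogens by atom environment:
  2 × C: 2 H each → 4
  2 × C: 1 H each → 2
  1 × C: 3 H
  1 × C: no H
  1 × N: 1 H
  1 × N (charge +1): no H
  1 × O: no H
  1 × O (charge -1): no H
  Total hydrogens = 10.
Molecular formula: C6H10N2O2

C6H10N2O2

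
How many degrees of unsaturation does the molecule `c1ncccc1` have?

4

Molecular formula from the SMILES: C5H5N.
DoU = (2C + 2 + N − H − X)/2 = (2·5 + 2 + 1 − 5 − 0)/2 = 8/2 = 4.
(Structurally: 1 ring(s) + 3 π bond(s) = 4.)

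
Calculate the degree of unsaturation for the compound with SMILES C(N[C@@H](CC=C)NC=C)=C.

3

Molecular formula from the SMILES: C8H14N2.
DoU = (2C + 2 + N − H − X)/2 = (2·8 + 2 + 2 − 14 − 0)/2 = 6/2 = 3.
(Structurally: 0 ring(s) + 3 π bond(s) = 3.)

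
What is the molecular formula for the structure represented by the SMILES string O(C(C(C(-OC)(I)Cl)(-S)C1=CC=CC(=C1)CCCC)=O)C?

Heavy atoms from the SMILES: 15 C, 1 Cl, 1 I, 3 O, 1 S.
Implicit hydrogens by atom environment:
  4 × C (aromatic): 1 H each → 4
  3 × C: 3 H each → 9
  3 × C: 2 H each → 6
  3 × C: no H
  3 × O: no H
  2 × C (aromatic): no H
  1 × Cl: no H
  1 × I: no H
  1 × S: 1 H
  Total hydrogens = 20.
Molecular formula: C15H20ClIO3S

C15H20ClIO3S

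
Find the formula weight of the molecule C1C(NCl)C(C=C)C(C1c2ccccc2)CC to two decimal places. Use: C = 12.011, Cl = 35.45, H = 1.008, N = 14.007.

Molecular formula: C15H20ClN.
M = 15×12.011 + 1×35.45 + 20×1.008 + 1×14.007 = 249.78 g/mol.

249.78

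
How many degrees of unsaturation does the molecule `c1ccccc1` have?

Molecular formula from the SMILES: C6H6.
DoU = (2C + 2 + N − H − X)/2 = (2·6 + 2 + 0 − 6 − 0)/2 = 8/2 = 4.
(Structurally: 1 ring(s) + 3 π bond(s) = 4.)

4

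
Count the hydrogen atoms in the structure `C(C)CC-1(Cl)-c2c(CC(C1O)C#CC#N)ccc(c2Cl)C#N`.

14

Hydrogens are implicit in SMILES; fill each atom to its normal valence:
  5 × C: no H
  4 × C (aromatic): no H
  3 × C: 2 H each → 6
  2 × C (aromatic): 1 H each → 2
  2 × C: 1 H each → 2
  2 × Cl: no H
  2 × N: no H
  1 × C: 3 H
  1 × O: 1 H
  Total hydrogens = 14.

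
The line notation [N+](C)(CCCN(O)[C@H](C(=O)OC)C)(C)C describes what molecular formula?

Heavy atoms from the SMILES: 10 C, 2 N, 3 O.
Implicit hydrogens by atom environment:
  5 × C: 3 H each → 15
  3 × C: 2 H each → 6
  2 × O: no H
  1 × C: 1 H
  1 × C: no H
  1 × N: no H
  1 × N (charge +1): no H
  1 × O: 1 H
  Total hydrogens = 23.
Net charge +1.
Molecular formula: C10H23N2O3+

C10H23N2O3+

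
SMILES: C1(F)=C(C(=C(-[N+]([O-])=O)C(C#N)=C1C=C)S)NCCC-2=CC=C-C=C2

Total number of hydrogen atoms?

Hydrogens are implicit in SMILES; fill each atom to its normal valence:
  7 × C (aromatic): no H
  5 × C (aromatic): 1 H each → 5
  3 × C: 2 H each → 6
  1 × C: 1 H
  1 × C: no H
  1 × F: no H
  1 × N: 1 H
  1 × N (charge +1): no H
  1 × N: no H
  1 × O: no H
  1 × O (charge -1): no H
  1 × S: 1 H
  Total hydrogens = 14.

14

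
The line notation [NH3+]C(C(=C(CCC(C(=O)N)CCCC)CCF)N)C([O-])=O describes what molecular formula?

Heavy atoms from the SMILES: 14 C, 1 F, 3 N, 3 O.
Implicit hydrogens by atom environment:
  7 × C: 2 H each → 14
  4 × C: no H
  2 × C: 1 H each → 2
  2 × N: 2 H each → 4
  2 × O: no H
  1 × C: 3 H
  1 × F: no H
  1 × N (charge +1): 3 H
  1 × O (charge -1): no H
  Total hydrogens = 26.
Molecular formula: C14H26FN3O3

C14H26FN3O3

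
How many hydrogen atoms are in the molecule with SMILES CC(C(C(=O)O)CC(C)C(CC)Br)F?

Hydrogens are implicit in SMILES; fill each atom to its normal valence:
  4 × C: 1 H each → 4
  3 × C: 3 H each → 9
  2 × C: 2 H each → 4
  1 × Br: no H
  1 × C: no H
  1 × F: no H
  1 × O: 1 H
  1 × O: no H
  Total hydrogens = 18.

18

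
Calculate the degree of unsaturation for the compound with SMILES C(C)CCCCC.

0

Molecular formula from the SMILES: C7H16.
DoU = (2C + 2 + N − H − X)/2 = (2·7 + 2 + 0 − 16 − 0)/2 = 0/2 = 0.
(Structurally: 0 ring(s) + 0 π bond(s) = 0.)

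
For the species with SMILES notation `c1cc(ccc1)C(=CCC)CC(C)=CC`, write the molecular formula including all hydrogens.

Heavy atoms from the SMILES: 15 C.
Implicit hydrogens by atom environment:
  5 × C (aromatic): 1 H each → 5
  3 × C: 3 H each → 9
  2 × C: 2 H each → 4
  2 × C: 1 H each → 2
  2 × C: no H
  1 × C (aromatic): no H
  Total hydrogens = 20.
Molecular formula: C15H20

C15H20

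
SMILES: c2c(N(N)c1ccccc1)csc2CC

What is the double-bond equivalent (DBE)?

Molecular formula from the SMILES: C12H14N2S.
DoU = (2C + 2 + N − H − X)/2 = (2·12 + 2 + 2 − 14 − 0)/2 = 14/2 = 7.
(Structurally: 2 ring(s) + 5 π bond(s) = 7.)

7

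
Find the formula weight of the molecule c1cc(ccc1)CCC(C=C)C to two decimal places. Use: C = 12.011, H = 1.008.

Molecular formula: C12H16.
M = 12×12.011 + 16×1.008 = 160.26 g/mol.

160.26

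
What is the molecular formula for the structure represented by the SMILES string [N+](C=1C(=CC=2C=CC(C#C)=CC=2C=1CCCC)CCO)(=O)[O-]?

Heavy atoms from the SMILES: 18 C, 1 N, 3 O.
Implicit hydrogens by atom environment:
  6 × C (aromatic): no H
  5 × C: 2 H each → 10
  4 × C (aromatic): 1 H each → 4
  1 × C: 3 H
  1 × C: 1 H
  1 × C: no H
  1 × N (charge +1): no H
  1 × O: 1 H
  1 × O: no H
  1 × O (charge -1): no H
  Total hydrogens = 19.
Molecular formula: C18H19NO3

C18H19NO3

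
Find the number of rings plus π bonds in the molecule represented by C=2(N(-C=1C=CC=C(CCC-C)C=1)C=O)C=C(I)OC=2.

Molecular formula from the SMILES: C15H16INO2.
DoU = (2C + 2 + N − H − X)/2 = (2·15 + 2 + 1 − 16 − 1)/2 = 16/2 = 8.
(Structurally: 2 ring(s) + 6 π bond(s) = 8.)

8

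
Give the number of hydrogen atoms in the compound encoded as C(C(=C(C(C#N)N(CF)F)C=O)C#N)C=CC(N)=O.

Hydrogens are implicit in SMILES; fill each atom to its normal valence:
  5 × C: no H
  4 × C: 1 H each → 4
  3 × N: no H
  2 × C: 2 H each → 4
  2 × F: no H
  2 × O: no H
  1 × N: 2 H
  Total hydrogens = 10.

10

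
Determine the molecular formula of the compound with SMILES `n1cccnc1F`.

Heavy atoms from the SMILES: 4 C, 1 F, 2 N.
Implicit hydrogens by atom environment:
  3 × C (aromatic): 1 H each → 3
  2 × N (aromatic): no H
  1 × C (aromatic): no H
  1 × F: no H
  Total hydrogens = 3.
Molecular formula: C4H3FN2

C4H3FN2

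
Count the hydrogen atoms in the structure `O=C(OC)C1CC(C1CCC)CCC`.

22

Hydrogens are implicit in SMILES; fill each atom to its normal valence:
  5 × C: 2 H each → 10
  3 × C: 3 H each → 9
  3 × C: 1 H each → 3
  2 × O: no H
  1 × C: no H
  Total hydrogens = 22.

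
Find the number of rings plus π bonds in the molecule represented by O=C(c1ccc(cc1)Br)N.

5

Molecular formula from the SMILES: C7H6BrNO.
DoU = (2C + 2 + N − H − X)/2 = (2·7 + 2 + 1 − 6 − 1)/2 = 10/2 = 5.
(Structurally: 1 ring(s) + 4 π bond(s) = 5.)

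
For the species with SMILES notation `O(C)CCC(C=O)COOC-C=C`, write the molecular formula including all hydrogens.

C9H16O4

Heavy atoms from the SMILES: 9 C, 4 O.
Implicit hydrogens by atom environment:
  5 × C: 2 H each → 10
  4 × O: no H
  3 × C: 1 H each → 3
  1 × C: 3 H
  Total hydrogens = 16.
Molecular formula: C9H16O4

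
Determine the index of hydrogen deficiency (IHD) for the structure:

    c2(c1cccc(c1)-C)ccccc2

Molecular formula from the SMILES: C13H12.
DoU = (2C + 2 + N − H − X)/2 = (2·13 + 2 + 0 − 12 − 0)/2 = 16/2 = 8.
(Structurally: 2 ring(s) + 6 π bond(s) = 8.)

8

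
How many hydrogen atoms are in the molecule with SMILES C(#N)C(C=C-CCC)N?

12

Hydrogens are implicit in SMILES; fill each atom to its normal valence:
  3 × C: 1 H each → 3
  2 × C: 2 H each → 4
  1 × C: 3 H
  1 × C: no H
  1 × N: 2 H
  1 × N: no H
  Total hydrogens = 12.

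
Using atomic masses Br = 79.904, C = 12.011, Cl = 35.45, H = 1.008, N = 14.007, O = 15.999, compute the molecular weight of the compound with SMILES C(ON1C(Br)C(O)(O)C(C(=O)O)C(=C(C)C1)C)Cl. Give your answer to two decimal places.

Molecular formula: C10H15BrClNO5.
M = 1×79.904 + 10×12.011 + 1×35.45 + 15×1.008 + 1×14.007 + 5×15.999 = 344.59 g/mol.

344.59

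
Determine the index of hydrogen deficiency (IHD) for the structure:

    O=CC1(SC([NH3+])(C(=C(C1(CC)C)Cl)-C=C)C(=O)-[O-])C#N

7

Molecular formula from the SMILES: C13H15ClN2O3S.
DoU = (2C + 2 + N − H − X)/2 = (2·13 + 2 + 2 − 15 − 1)/2 = 14/2 = 7.
(Structurally: 1 ring(s) + 6 π bond(s) = 7.)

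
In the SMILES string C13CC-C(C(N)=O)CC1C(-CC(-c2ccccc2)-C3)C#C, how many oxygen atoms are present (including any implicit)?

The symbol for oxygen appears 1 time in the SMILES.

1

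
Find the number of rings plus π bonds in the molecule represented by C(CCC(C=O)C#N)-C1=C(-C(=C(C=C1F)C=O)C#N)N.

Molecular formula from the SMILES: C14H12FN3O2.
DoU = (2C + 2 + N − H − X)/2 = (2·14 + 2 + 3 − 12 − 1)/2 = 20/2 = 10.
(Structurally: 1 ring(s) + 9 π bond(s) = 10.)

10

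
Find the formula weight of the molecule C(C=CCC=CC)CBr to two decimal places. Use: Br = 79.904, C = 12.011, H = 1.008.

Molecular formula: C8H13Br.
M = 1×79.904 + 8×12.011 + 13×1.008 = 189.10 g/mol.

189.10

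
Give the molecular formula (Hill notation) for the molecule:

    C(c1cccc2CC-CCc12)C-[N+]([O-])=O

C12H15NO2

Heavy atoms from the SMILES: 12 C, 1 N, 2 O.
Implicit hydrogens by atom environment:
  6 × C: 2 H each → 12
  3 × C (aromatic): 1 H each → 3
  3 × C (aromatic): no H
  1 × N (charge +1): no H
  1 × O: no H
  1 × O (charge -1): no H
  Total hydrogens = 15.
Molecular formula: C12H15NO2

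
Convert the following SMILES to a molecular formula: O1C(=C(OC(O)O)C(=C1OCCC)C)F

C9H13FO5

Heavy atoms from the SMILES: 9 C, 1 F, 5 O.
Implicit hydrogens by atom environment:
  4 × C (aromatic): no H
  2 × C: 3 H each → 6
  2 × C: 2 H each → 4
  2 × O: 1 H each → 2
  2 × O: no H
  1 × C: 1 H
  1 × F: no H
  1 × O (aromatic): no H
  Total hydrogens = 13.
Molecular formula: C9H13FO5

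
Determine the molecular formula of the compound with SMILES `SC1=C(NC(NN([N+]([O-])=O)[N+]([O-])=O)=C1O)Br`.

Heavy atoms from the SMILES: 1 Br, 4 C, 5 N, 5 O, 1 S.
Implicit hydrogens by atom environment:
  4 × C (aromatic): no H
  2 × N (charge +1): no H
  2 × O: no H
  2 × O (charge -1): no H
  1 × Br: no H
  1 × N (aromatic): 1 H
  1 × N: 1 H
  1 × N: no H
  1 × O: 1 H
  1 × S: 1 H
  Total hydrogens = 4.
Molecular formula: C4H4BrN5O5S

C4H4BrN5O5S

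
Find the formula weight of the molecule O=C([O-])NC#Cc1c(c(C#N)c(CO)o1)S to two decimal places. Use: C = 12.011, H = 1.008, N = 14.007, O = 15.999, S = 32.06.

237.21

Molecular formula: C9H5N2O4S-.
M = 9×12.011 + 5×1.008 + 2×14.007 + 4×15.999 + 1×32.06 = 237.21 g/mol.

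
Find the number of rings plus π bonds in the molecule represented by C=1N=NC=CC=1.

4

Molecular formula from the SMILES: C4H4N2.
DoU = (2C + 2 + N − H − X)/2 = (2·4 + 2 + 2 − 4 − 0)/2 = 8/2 = 4.
(Structurally: 1 ring(s) + 3 π bond(s) = 4.)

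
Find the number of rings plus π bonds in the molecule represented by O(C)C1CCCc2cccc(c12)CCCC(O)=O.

Molecular formula from the SMILES: C15H20O3.
DoU = (2C + 2 + N − H − X)/2 = (2·15 + 2 + 0 − 20 − 0)/2 = 12/2 = 6.
(Structurally: 2 ring(s) + 4 π bond(s) = 6.)

6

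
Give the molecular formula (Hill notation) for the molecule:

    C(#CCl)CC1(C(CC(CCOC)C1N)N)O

Heavy atoms from the SMILES: 11 C, 1 Cl, 2 N, 2 O.
Implicit hydrogens by atom environment:
  4 × C: 2 H each → 8
  3 × C: 1 H each → 3
  3 × C: no H
  2 × N: 2 H each → 4
  1 × C: 3 H
  1 × Cl: no H
  1 × O: 1 H
  1 × O: no H
  Total hydrogens = 19.
Molecular formula: C11H19ClN2O2

C11H19ClN2O2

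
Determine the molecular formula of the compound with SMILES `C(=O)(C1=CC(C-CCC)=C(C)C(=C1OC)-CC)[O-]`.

Heavy atoms from the SMILES: 15 C, 3 O.
Implicit hydrogens by atom environment:
  5 × C (aromatic): no H
  4 × C: 3 H each → 12
  4 × C: 2 H each → 8
  2 × O: no H
  1 × C (aromatic): 1 H
  1 × C: no H
  1 × O (charge -1): no H
  Total hydrogens = 21.
Net charge -1.
Molecular formula: C15H21O3-

C15H21O3-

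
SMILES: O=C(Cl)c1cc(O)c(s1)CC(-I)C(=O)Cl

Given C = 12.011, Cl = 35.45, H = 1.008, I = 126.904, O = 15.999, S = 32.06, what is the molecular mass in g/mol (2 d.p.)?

Molecular formula: C8H5Cl2IO3S.
M = 8×12.011 + 2×35.45 + 5×1.008 + 1×126.904 + 3×15.999 + 1×32.06 = 378.99 g/mol.

378.99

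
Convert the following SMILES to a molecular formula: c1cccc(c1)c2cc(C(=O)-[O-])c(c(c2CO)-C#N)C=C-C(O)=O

Heavy atoms from the SMILES: 18 C, 1 N, 5 O.
Implicit hydrogens by atom environment:
  6 × C (aromatic): 1 H each → 6
  6 × C (aromatic): no H
  3 × C: no H
  2 × C: 1 H each → 2
  2 × O: 1 H each → 2
  2 × O: no H
  1 × C: 2 H
  1 × N: no H
  1 × O (charge -1): no H
  Total hydrogens = 12.
Net charge -1.
Molecular formula: C18H12NO5-

C18H12NO5-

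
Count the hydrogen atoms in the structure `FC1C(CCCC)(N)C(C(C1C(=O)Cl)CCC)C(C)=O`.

25

Hydrogens are implicit in SMILES; fill each atom to its normal valence:
  5 × C: 2 H each → 10
  4 × C: 1 H each → 4
  3 × C: 3 H each → 9
  3 × C: no H
  2 × O: no H
  1 × Cl: no H
  1 × F: no H
  1 × N: 2 H
  Total hydrogens = 25.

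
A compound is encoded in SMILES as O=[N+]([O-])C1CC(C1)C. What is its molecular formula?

Heavy atoms from the SMILES: 5 C, 1 N, 2 O.
Implicit hydrogens by atom environment:
  2 × C: 2 H each → 4
  2 × C: 1 H each → 2
  1 × C: 3 H
  1 × N (charge +1): no H
  1 × O: no H
  1 × O (charge -1): no H
  Total hydrogens = 9.
Molecular formula: C5H9NO2

C5H9NO2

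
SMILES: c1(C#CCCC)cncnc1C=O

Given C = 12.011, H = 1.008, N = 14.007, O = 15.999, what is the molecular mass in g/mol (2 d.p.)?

Molecular formula: C10H10N2O.
M = 10×12.011 + 10×1.008 + 2×14.007 + 1×15.999 = 174.20 g/mol.

174.20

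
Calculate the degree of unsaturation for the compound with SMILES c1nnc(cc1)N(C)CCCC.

Molecular formula from the SMILES: C9H15N3.
DoU = (2C + 2 + N − H − X)/2 = (2·9 + 2 + 3 − 15 − 0)/2 = 8/2 = 4.
(Structurally: 1 ring(s) + 3 π bond(s) = 4.)

4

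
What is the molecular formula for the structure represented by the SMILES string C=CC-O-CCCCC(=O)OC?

Heavy atoms from the SMILES: 9 C, 3 O.
Implicit hydrogens by atom environment:
  6 × C: 2 H each → 12
  3 × O: no H
  1 × C: 3 H
  1 × C: 1 H
  1 × C: no H
  Total hydrogens = 16.
Molecular formula: C9H16O3

C9H16O3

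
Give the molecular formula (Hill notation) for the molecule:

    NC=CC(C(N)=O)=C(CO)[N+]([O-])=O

Heavy atoms from the SMILES: 6 C, 3 N, 4 O.
Implicit hydrogens by atom environment:
  3 × C: no H
  2 × C: 1 H each → 2
  2 × N: 2 H each → 4
  2 × O: no H
  1 × C: 2 H
  1 × N (charge +1): no H
  1 × O: 1 H
  1 × O (charge -1): no H
  Total hydrogens = 9.
Molecular formula: C6H9N3O4

C6H9N3O4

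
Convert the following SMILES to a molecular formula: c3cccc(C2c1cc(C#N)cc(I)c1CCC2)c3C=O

Heavy atoms from the SMILES: 18 C, 1 I, 1 N, 1 O.
Implicit hydrogens by atom environment:
  6 × C (aromatic): 1 H each → 6
  6 × C (aromatic): no H
  3 × C: 2 H each → 6
  2 × C: 1 H each → 2
  1 × C: no H
  1 × I: no H
  1 × N: no H
  1 × O: no H
  Total hydrogens = 14.
Molecular formula: C18H14INO

C18H14INO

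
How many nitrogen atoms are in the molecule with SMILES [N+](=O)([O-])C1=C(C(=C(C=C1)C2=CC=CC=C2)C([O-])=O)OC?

The symbol for nitrogen appears 1 time in the SMILES.

1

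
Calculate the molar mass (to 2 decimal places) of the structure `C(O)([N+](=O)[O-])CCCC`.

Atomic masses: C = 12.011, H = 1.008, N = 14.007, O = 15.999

Molecular formula: C5H11NO3.
M = 5×12.011 + 11×1.008 + 1×14.007 + 3×15.999 = 133.15 g/mol.

133.15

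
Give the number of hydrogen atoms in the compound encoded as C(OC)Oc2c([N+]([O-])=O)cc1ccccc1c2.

Hydrogens are implicit in SMILES; fill each atom to its normal valence:
  6 × C (aromatic): 1 H each → 6
  4 × C (aromatic): no H
  3 × O: no H
  1 × C: 3 H
  1 × C: 2 H
  1 × N (charge +1): no H
  1 × O (charge -1): no H
  Total hydrogens = 11.

11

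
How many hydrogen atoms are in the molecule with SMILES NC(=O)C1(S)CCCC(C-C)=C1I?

Hydrogens are implicit in SMILES; fill each atom to its normal valence:
  4 × C: 2 H each → 8
  4 × C: no H
  1 × C: 3 H
  1 × I: no H
  1 × N: 2 H
  1 × O: no H
  1 × S: 1 H
  Total hydrogens = 14.

14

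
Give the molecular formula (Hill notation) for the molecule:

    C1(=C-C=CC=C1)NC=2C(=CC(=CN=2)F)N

Heavy atoms from the SMILES: 11 C, 1 F, 3 N.
Implicit hydrogens by atom environment:
  7 × C (aromatic): 1 H each → 7
  4 × C (aromatic): no H
  1 × F: no H
  1 × N: 2 H
  1 × N: 1 H
  1 × N (aromatic): no H
  Total hydrogens = 10.
Molecular formula: C11H10FN3

C11H10FN3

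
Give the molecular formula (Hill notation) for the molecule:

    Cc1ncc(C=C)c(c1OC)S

Heavy atoms from the SMILES: 9 C, 1 N, 1 O, 1 S.
Implicit hydrogens by atom environment:
  4 × C (aromatic): no H
  2 × C: 3 H each → 6
  1 × C: 2 H
  1 × C (aromatic): 1 H
  1 × C: 1 H
  1 × N (aromatic): no H
  1 × O: no H
  1 × S: 1 H
  Total hydrogens = 11.
Molecular formula: C9H11NOS

C9H11NOS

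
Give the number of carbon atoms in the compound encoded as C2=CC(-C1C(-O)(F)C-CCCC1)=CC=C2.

The symbol for carbon appears 13 times in the SMILES.

13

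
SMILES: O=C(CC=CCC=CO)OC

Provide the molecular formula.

Heavy atoms from the SMILES: 8 C, 3 O.
Implicit hydrogens by atom environment:
  4 × C: 1 H each → 4
  2 × C: 2 H each → 4
  2 × O: no H
  1 × C: 3 H
  1 × C: no H
  1 × O: 1 H
  Total hydrogens = 12.
Molecular formula: C8H12O3

C8H12O3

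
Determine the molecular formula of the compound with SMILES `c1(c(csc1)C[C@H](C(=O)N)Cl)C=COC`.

Heavy atoms from the SMILES: 10 C, 1 Cl, 1 N, 2 O, 1 S.
Implicit hydrogens by atom environment:
  3 × C: 1 H each → 3
  2 × C (aromatic): 1 H each → 2
  2 × C (aromatic): no H
  2 × O: no H
  1 × C: 3 H
  1 × C: 2 H
  1 × C: no H
  1 × Cl: no H
  1 × N: 2 H
  1 × S (aromatic): no H
  Total hydrogens = 12.
Molecular formula: C10H12ClNO2S

C10H12ClNO2S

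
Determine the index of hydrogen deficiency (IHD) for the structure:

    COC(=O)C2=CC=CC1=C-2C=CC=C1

Molecular formula from the SMILES: C12H10O2.
DoU = (2C + 2 + N − H − X)/2 = (2·12 + 2 + 0 − 10 − 0)/2 = 16/2 = 8.
(Structurally: 2 ring(s) + 6 π bond(s) = 8.)

8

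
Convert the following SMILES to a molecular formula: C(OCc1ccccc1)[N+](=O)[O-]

C8H9NO3

Heavy atoms from the SMILES: 8 C, 1 N, 3 O.
Implicit hydrogens by atom environment:
  5 × C (aromatic): 1 H each → 5
  2 × C: 2 H each → 4
  2 × O: no H
  1 × C (aromatic): no H
  1 × N (charge +1): no H
  1 × O (charge -1): no H
  Total hydrogens = 9.
Molecular formula: C8H9NO3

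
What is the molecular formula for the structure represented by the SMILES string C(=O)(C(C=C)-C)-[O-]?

Heavy atoms from the SMILES: 5 C, 2 O.
Implicit hydrogens by atom environment:
  2 × C: 1 H each → 2
  1 × C: 3 H
  1 × C: 2 H
  1 × C: no H
  1 × O: no H
  1 × O (charge -1): no H
  Total hydrogens = 7.
Net charge -1.
Molecular formula: C5H7O2-

C5H7O2-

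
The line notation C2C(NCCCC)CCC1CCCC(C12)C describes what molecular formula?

Heavy atoms from the SMILES: 15 C, 1 N.
Implicit hydrogens by atom environment:
  9 × C: 2 H each → 18
  4 × C: 1 H each → 4
  2 × C: 3 H each → 6
  1 × N: 1 H
  Total hydrogens = 29.
Molecular formula: C15H29N

C15H29N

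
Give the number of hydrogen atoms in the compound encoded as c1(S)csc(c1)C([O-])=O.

Hydrogens are implicit in SMILES; fill each atom to its normal valence:
  2 × C (aromatic): 1 H each → 2
  2 × C (aromatic): no H
  1 × C: no H
  1 × O: no H
  1 × O (charge -1): no H
  1 × S: 1 H
  1 × S (aromatic): no H
  Total hydrogens = 3.

3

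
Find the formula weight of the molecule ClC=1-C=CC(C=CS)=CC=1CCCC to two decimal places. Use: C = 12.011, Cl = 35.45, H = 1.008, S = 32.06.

Molecular formula: C12H15ClS.
M = 12×12.011 + 1×35.45 + 15×1.008 + 1×32.06 = 226.76 g/mol.

226.76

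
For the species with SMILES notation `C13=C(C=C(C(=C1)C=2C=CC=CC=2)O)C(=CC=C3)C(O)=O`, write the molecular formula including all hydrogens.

C17H12O3

Heavy atoms from the SMILES: 17 C, 3 O.
Implicit hydrogens by atom environment:
  10 × C (aromatic): 1 H each → 10
  6 × C (aromatic): no H
  2 × O: 1 H each → 2
  1 × C: no H
  1 × O: no H
  Total hydrogens = 12.
Molecular formula: C17H12O3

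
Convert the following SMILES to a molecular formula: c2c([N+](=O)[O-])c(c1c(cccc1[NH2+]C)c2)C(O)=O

C12H11N2O4+

Heavy atoms from the SMILES: 12 C, 2 N, 4 O.
Implicit hydrogens by atom environment:
  5 × C (aromatic): 1 H each → 5
  5 × C (aromatic): no H
  2 × O: no H
  1 × C: 3 H
  1 × C: no H
  1 × N (charge +1): 2 H
  1 × N (charge +1): no H
  1 × O: 1 H
  1 × O (charge -1): no H
  Total hydrogens = 11.
Net charge +1.
Molecular formula: C12H11N2O4+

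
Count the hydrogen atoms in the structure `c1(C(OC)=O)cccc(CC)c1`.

12

Hydrogens are implicit in SMILES; fill each atom to its normal valence:
  4 × C (aromatic): 1 H each → 4
  2 × C: 3 H each → 6
  2 × C (aromatic): no H
  2 × O: no H
  1 × C: 2 H
  1 × C: no H
  Total hydrogens = 12.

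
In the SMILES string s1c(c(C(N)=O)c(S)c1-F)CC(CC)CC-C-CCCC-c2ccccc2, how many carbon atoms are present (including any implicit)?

22

The symbol for carbon appears 22 times in the SMILES. Lowercase c denotes aromatic carbon and counts toward C.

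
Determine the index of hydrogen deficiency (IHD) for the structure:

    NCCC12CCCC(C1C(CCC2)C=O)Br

3

Molecular formula from the SMILES: C13H22BrNO.
DoU = (2C + 2 + N − H − X)/2 = (2·13 + 2 + 1 − 22 − 1)/2 = 6/2 = 3.
(Structurally: 2 ring(s) + 1 π bond(s) = 3.)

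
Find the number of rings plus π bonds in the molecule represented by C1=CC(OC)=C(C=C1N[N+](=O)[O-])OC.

5

Molecular formula from the SMILES: C8H10N2O4.
DoU = (2C + 2 + N − H − X)/2 = (2·8 + 2 + 2 − 10 − 0)/2 = 10/2 = 5.
(Structurally: 1 ring(s) + 4 π bond(s) = 5.)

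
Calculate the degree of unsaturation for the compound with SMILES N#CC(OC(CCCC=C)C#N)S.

5

Molecular formula from the SMILES: C9H12N2OS.
DoU = (2C + 2 + N − H − X)/2 = (2·9 + 2 + 2 − 12 − 0)/2 = 10/2 = 5.
(Structurally: 0 ring(s) + 5 π bond(s) = 5.)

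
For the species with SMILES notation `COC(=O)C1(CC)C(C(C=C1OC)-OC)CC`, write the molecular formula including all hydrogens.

Heavy atoms from the SMILES: 13 C, 4 O.
Implicit hydrogens by atom environment:
  5 × C: 3 H each → 15
  4 × O: no H
  3 × C: 1 H each → 3
  3 × C: no H
  2 × C: 2 H each → 4
  Total hydrogens = 22.
Molecular formula: C13H22O4

C13H22O4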